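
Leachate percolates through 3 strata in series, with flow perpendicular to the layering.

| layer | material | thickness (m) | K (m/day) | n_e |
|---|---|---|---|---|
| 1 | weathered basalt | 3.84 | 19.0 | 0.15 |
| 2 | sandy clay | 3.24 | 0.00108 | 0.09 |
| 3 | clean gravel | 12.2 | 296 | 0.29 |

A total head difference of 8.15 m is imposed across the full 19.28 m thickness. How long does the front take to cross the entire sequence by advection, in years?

4.44

With flow normal to the layers, continuity requires the same specific discharge q through every layer.
Σ(b_i/K_i) = 3.84/19.0 + 3.24/0.00108 + 12.2/296 = 3000 d.
q = Δh / Σ(b_i/K_i) = 8.15 / 3000 = 0.002716 m/day.
In each layer the seepage velocity is v_i = q/n_i, so the layer transit time is t_i = b_i·n_i / q:
  layer 1 (weathered basalt): t_1 = 3.84 × 0.15 / 0.002716 = 212.0 d
  layer 2 (sandy clay): t_2 = 3.24 × 0.09 / 0.002716 = 107.3 d
  layer 3 (clean gravel): t_3 = 12.2 × 0.29 / 0.002716 = 1302 d
Total t = Σ t_i = 1622 days = 4.440 years.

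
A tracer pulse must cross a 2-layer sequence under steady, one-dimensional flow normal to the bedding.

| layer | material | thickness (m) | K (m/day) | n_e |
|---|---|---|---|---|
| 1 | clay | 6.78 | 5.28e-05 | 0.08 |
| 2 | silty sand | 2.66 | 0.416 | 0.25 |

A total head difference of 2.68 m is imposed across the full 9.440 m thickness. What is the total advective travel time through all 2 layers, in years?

158

With flow normal to the layers, continuity requires the same specific discharge q through every layer.
Σ(b_i/K_i) = 6.78/5.28e-05 + 2.66/0.416 = 1.284e+05 d.
q = Δh / Σ(b_i/K_i) = 2.68 / 1.284e+05 = 2.087e-05 m/day.
In each layer the seepage velocity is v_i = q/n_i, so the layer transit time is t_i = b_i·n_i / q:
  layer 1 (clay): t_1 = 6.78 × 0.08 / 2.087e-05 = 25990 d
  layer 2 (silty sand): t_2 = 2.66 × 0.25 / 2.087e-05 = 31864 d
Total t = Σ t_i = 57854 days = 158.4 years.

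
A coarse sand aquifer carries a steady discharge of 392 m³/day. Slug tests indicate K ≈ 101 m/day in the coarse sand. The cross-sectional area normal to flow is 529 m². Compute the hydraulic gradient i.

0.00734

From Q = K·A·i, i = Q / (K·A) = 392 / (101.0 × 529.0) = 0.007337.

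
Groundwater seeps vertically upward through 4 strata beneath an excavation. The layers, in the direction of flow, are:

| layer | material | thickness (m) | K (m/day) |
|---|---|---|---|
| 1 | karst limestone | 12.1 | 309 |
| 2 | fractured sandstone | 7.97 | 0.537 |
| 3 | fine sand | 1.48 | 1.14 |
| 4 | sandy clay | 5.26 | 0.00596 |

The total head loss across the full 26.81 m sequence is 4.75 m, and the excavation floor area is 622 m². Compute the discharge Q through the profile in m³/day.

3.29

Flow is perpendicular to layering, so the layers act in series and the equivalent K is the thickness-weighted harmonic mean.
Total thickness L = 12.1 + 7.97 + 1.48 + 5.26 = 26.81 m.
Σ(b_i/K_i) = 12.1/309 + 7.97/0.537 + 1.48/1.14 + 5.26/0.00596 = 898.7 d.
K_eq = L / Σ(b_i/K_i) = 26.81 / 898.7 = 0.02983 m/day.
Q = K_eq · A · (Δh/L) = 0.02983 × 622 × (4.75/26.81) = 3.287 m³/day.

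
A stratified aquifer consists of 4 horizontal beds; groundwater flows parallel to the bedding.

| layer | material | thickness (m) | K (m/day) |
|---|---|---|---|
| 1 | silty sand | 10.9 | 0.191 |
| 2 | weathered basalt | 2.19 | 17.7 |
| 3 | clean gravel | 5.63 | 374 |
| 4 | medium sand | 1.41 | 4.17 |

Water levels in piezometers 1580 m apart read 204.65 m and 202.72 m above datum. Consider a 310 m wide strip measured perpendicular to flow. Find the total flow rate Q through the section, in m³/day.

Flow is parallel to layering, so each bed carries its own Darcy discharge and the transmissivities add.
Σ(K_i·b_i) = 0.191×10.9 + 17.7×2.19 + 374×5.63 + 4.17×1.41 = 2152 m²/day.
Hydraulic gradient i = (204.65 − 202.72) / 1580 = 1.93 / 1580 = 0.001222.
Q = Σ(K_i·b_i) · W · i = 2152 × 310 × 0.001222 = 815.0 m³/day.

815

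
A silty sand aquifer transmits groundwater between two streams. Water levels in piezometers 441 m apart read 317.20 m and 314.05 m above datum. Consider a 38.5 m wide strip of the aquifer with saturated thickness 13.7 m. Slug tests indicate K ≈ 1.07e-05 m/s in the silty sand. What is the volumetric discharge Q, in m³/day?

3.48

Convert K: 1.07e-05 m/s × 86400 = 0.9245 m/day.
Cross-sectional area A = 38.5 × 13.7 = 527.4 m².
Hydraulic gradient i = (317.20 − 314.05) / 441 = 3.15 / 441 = 0.007143.
Darcy's law: Q = K · A · i = 0.9245 × 527.4 × 0.007143 = 3.483 m³/day.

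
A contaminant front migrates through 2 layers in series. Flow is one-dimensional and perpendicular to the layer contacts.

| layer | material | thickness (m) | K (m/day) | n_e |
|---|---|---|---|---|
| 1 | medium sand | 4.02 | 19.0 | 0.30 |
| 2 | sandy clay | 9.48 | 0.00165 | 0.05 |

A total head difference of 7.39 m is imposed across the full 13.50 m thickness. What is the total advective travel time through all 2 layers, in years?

3.58

With flow normal to the layers, continuity requires the same specific discharge q through every layer.
Σ(b_i/K_i) = 4.02/19.0 + 9.48/0.00165 = 5746 d.
q = Δh / Σ(b_i/K_i) = 7.39 / 5746 = 0.001286 m/day.
In each layer the seepage velocity is v_i = q/n_i, so the layer transit time is t_i = b_i·n_i / q:
  layer 1 (medium sand): t_1 = 4.02 × 0.30 / 0.001286 = 937.7 d
  layer 2 (sandy clay): t_2 = 9.48 × 0.05 / 0.001286 = 368.5 d
Total t = Σ t_i = 1306 days = 3.576 years.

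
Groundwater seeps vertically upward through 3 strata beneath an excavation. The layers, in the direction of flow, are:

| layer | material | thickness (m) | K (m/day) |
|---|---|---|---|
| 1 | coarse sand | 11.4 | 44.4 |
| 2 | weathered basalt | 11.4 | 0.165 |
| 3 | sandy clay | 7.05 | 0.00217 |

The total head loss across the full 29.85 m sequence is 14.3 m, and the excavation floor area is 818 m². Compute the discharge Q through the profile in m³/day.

Flow is perpendicular to layering, so the layers act in series and the equivalent K is the thickness-weighted harmonic mean.
Total thickness L = 11.4 + 11.4 + 7.05 = 29.85 m.
Σ(b_i/K_i) = 11.4/44.4 + 11.4/0.165 + 7.05/0.00217 = 3318 d.
K_eq = L / Σ(b_i/K_i) = 29.85 / 3318 = 0.008996 m/day.
Q = K_eq · A · (Δh/L) = 0.008996 × 818 × (14.3/29.85) = 3.525 m³/day.

3.53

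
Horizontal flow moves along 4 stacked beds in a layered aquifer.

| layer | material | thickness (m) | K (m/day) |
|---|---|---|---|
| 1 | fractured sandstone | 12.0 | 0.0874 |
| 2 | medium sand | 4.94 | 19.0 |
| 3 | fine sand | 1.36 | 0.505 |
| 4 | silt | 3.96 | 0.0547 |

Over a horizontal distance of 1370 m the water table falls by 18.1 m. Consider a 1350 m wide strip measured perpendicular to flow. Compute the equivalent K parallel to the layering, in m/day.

4.30

Flow is parallel to layering, so each bed carries its own Darcy discharge and the transmissivities add.
Σ(K_i·b_i) = 0.0874×12.0 + 19.0×4.94 + 0.505×1.36 + 0.0547×3.96 = 95.81 m²/day.
Total thickness b = 22.26 m, so K_eq = Σ(K_i·b_i)/b = 4.304 m/day.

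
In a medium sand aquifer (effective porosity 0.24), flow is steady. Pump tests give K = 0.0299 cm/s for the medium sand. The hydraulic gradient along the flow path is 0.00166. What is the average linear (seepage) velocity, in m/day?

0.179

Convert K: 0.0299 cm/s × 864 = 25.83 m/day.
Hydraulic gradient i = 0.00166.
Darcy flux q = K · i = 25.83 × 0.001660 = 0.04288 m/day.
Seepage velocity v = q / n_e = 0.04288 / 0.24 = 0.1787 m/day.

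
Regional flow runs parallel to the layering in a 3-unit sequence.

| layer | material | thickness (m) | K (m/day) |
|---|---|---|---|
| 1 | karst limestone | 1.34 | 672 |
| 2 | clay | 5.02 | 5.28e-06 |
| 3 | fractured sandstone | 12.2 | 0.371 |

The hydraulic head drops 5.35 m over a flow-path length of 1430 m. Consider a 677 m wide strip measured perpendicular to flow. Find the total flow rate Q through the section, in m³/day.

2290

Flow is parallel to layering, so each bed carries its own Darcy discharge and the transmissivities add.
Σ(K_i·b_i) = 672×1.34 + 5.28e-06×5.02 + 0.371×12.2 = 905.0 m²/day.
Hydraulic gradient i = Δh / L = 5.35 / 1430 = 0.003741.
Q = Σ(K_i·b_i) · W · i = 905.0 × 677 × 0.003741 = 2292 m³/day.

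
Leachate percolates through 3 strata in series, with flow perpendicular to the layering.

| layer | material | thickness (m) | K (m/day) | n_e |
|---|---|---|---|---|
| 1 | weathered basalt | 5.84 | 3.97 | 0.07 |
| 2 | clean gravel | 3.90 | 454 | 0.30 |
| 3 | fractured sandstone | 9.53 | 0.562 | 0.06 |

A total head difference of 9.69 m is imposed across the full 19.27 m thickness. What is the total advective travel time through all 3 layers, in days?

With flow normal to the layers, continuity requires the same specific discharge q through every layer.
Σ(b_i/K_i) = 5.84/3.97 + 3.90/454 + 9.53/0.562 = 18.44 d.
q = Δh / Σ(b_i/K_i) = 9.69 / 18.44 = 0.5256 m/day.
In each layer the seepage velocity is v_i = q/n_i, so the layer transit time is t_i = b_i·n_i / q:
  layer 1 (weathered basalt): t_1 = 5.84 × 0.07 / 0.5256 = 0.7778 d
  layer 2 (clean gravel): t_2 = 3.90 × 0.30 / 0.5256 = 2.226 d
  layer 3 (fractured sandstone): t_3 = 9.53 × 0.06 / 0.5256 = 1.088 d
Total t = Σ t_i = 4.092 days.

4.09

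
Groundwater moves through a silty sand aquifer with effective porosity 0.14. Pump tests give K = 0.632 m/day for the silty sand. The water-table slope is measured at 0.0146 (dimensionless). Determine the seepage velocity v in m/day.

Hydraulic gradient i = 0.0146.
Darcy flux q = K · i = 0.6320 × 0.01460 = 0.009227 m/day.
Seepage velocity v = q / n_e = 0.009227 / 0.14 = 0.06591 m/day.

0.0659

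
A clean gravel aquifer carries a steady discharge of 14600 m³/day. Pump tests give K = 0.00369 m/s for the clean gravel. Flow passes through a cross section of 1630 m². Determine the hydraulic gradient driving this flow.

Convert K: 0.00369 m/s × 86400 = 318.8 m/day.
From Q = K·A·i, i = Q / (K·A) = 14600 / (318.8 × 1630) = 0.02809.

0.0281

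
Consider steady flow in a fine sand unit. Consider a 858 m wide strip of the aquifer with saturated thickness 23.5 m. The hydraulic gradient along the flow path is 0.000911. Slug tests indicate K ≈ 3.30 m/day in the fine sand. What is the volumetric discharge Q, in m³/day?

60.6

Cross-sectional area A = 858 × 23.5 = 20163 m².
Hydraulic gradient i = 0.000911.
Darcy's law: Q = K · A · i = 3.300 × 20163 × 0.0009110 = 60.62 m³/day.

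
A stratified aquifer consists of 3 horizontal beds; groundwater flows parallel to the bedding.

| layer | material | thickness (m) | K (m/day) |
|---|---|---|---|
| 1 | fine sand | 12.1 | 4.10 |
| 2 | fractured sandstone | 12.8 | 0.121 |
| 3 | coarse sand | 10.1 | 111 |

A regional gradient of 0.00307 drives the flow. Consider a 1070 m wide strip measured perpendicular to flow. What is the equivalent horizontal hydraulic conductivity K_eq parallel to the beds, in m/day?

33.5

Flow is parallel to layering, so each bed carries its own Darcy discharge and the transmissivities add.
Σ(K_i·b_i) = 4.10×12.1 + 0.121×12.8 + 111×10.1 = 1172 m²/day.
Total thickness b = 35.00 m, so K_eq = Σ(K_i·b_i)/b = 33.49 m/day.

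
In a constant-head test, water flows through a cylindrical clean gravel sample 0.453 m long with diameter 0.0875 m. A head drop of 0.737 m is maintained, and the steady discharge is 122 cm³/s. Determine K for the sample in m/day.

1080

Cross-sectional area A = π·(d/2)² = π × (0.0875/2)² = 0.006013 m².
Convert discharge: 122 cm³/s = 0.0001220 m³/s.
Darcy's law rearranged: K = Q·L / (A·Δh) = 0.0001220 × 0.453 / (0.006013 × 0.737) = 0.01247 m/s = 1077 m/day.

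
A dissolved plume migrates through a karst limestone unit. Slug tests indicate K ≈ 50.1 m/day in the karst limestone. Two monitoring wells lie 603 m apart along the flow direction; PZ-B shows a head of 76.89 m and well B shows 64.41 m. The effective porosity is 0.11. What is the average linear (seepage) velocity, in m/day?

9.43

Hydraulic gradient i = (76.89 − 64.41) / 603 = 12.48 / 603 = 0.02070.
Darcy flux q = K · i = 50.10 × 0.02070 = 1.037 m/day.
Seepage velocity v = q / n_e = 1.037 / 0.11 = 9.426 m/day.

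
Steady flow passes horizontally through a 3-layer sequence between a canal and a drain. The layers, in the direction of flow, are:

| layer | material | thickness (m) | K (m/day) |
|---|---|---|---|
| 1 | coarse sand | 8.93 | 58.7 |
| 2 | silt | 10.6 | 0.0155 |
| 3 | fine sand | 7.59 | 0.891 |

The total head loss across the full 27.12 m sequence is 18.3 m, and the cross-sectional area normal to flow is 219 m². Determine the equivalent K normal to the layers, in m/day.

Flow is perpendicular to layering, so the layers act in series and the equivalent K is the thickness-weighted harmonic mean.
Total thickness L = 8.93 + 10.6 + 7.59 = 27.12 m.
Σ(b_i/K_i) = 8.93/58.7 + 10.6/0.0155 + 7.59/0.891 = 692.5 d.
K_eq = L / Σ(b_i/K_i) = 27.12 / 692.5 = 0.03916 m/day.

0.0392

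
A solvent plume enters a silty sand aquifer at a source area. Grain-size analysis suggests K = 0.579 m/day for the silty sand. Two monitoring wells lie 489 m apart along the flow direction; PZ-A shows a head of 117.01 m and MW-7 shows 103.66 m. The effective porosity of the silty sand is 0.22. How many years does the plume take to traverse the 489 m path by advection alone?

Hydraulic gradient i = (117.01 − 103.66) / 489 = 13.35 / 489 = 0.02730.
Darcy flux q = K · i = 0.5790 × 0.02730 = 0.01581 m/day.
Seepage velocity v = q / n_e = 0.01581 / 0.22 = 0.07185 m/day.
Travel time t = L / v = 489 / 0.07185 = 6806 days = 18.63 years.

18.6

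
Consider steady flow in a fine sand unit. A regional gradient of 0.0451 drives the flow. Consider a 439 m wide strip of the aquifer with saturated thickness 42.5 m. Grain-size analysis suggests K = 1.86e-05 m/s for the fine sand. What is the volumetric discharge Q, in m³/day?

1350

Convert K: 1.86e-05 m/s × 86400 = 1.607 m/day.
Cross-sectional area A = 439 × 42.5 = 18658 m².
Hydraulic gradient i = 0.0451.
Darcy's law: Q = K · A · i = 1.607 × 18658 × 0.04510 = 1352 m³/day.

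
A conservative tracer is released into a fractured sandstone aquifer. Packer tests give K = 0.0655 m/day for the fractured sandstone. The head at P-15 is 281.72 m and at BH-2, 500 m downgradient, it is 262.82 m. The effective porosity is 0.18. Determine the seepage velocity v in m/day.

0.0138

Hydraulic gradient i = (281.72 − 262.82) / 500 = 18.9 / 500 = 0.03780.
Darcy flux q = K · i = 0.06550 × 0.03780 = 0.002476 m/day.
Seepage velocity v = q / n_e = 0.002476 / 0.18 = 0.01376 m/day.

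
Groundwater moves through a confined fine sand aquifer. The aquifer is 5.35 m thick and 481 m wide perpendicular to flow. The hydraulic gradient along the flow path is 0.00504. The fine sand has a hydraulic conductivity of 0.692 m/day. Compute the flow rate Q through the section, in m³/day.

Cross-sectional area A = 481 × 5.35 = 2573 m².
Hydraulic gradient i = 0.00504.
Darcy's law: Q = K · A · i = 0.6920 × 2573 × 0.005040 = 8.975 m³/day.

8.98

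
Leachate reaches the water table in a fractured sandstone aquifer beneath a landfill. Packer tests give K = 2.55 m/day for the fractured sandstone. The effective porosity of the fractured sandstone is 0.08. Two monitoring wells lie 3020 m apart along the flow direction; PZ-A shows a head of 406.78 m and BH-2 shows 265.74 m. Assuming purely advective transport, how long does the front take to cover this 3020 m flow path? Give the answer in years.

Hydraulic gradient i = (406.78 − 265.74) / 3020 = 141.04 / 3020 = 0.04670.
Darcy flux q = K · i = 2.550 × 0.04670 = 0.1191 m/day.
Seepage velocity v = q / n_e = 0.1191 / 0.08 = 1.489 m/day.
Travel time t = L / v = 3020 / 1.489 = 2029 days = 5.554 years.

5.55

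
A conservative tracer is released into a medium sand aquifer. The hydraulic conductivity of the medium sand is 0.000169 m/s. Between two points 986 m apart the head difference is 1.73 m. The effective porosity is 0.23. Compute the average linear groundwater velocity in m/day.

Convert K: 0.000169 m/s × 86400 = 14.60 m/day.
Hydraulic gradient i = Δh / L = 1.73 / 986 = 0.001755.
Darcy flux q = K · i = 14.60 × 0.001755 = 0.02562 m/day.
Seepage velocity v = q / n_e = 0.02562 / 0.23 = 0.1114 m/day.

0.111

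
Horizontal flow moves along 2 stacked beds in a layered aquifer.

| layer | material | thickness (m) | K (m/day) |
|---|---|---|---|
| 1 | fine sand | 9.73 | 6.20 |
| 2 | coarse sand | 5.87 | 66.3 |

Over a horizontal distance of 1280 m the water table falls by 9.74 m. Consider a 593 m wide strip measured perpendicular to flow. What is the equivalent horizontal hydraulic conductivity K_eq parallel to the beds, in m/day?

Flow is parallel to layering, so each bed carries its own Darcy discharge and the transmissivities add.
Σ(K_i·b_i) = 6.20×9.73 + 66.3×5.87 = 449.5 m²/day.
Total thickness b = 15.60 m, so K_eq = Σ(K_i·b_i)/b = 28.81 m/day.

28.8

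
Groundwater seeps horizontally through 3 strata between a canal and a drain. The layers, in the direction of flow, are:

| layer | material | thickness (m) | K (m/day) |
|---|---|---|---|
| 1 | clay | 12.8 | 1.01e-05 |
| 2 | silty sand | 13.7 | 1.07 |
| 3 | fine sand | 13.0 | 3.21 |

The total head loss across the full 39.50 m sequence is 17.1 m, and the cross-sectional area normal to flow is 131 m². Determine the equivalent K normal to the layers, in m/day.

Flow is perpendicular to layering, so the layers act in series and the equivalent K is the thickness-weighted harmonic mean.
Total thickness L = 12.8 + 13.7 + 13.0 = 39.50 m.
Σ(b_i/K_i) = 12.8/1.01e-05 + 13.7/1.07 + 13.0/3.21 = 1.267e+06 d.
K_eq = L / Σ(b_i/K_i) = 39.50 / 1.267e+06 = 3.117e-05 m/day.

3.12e-05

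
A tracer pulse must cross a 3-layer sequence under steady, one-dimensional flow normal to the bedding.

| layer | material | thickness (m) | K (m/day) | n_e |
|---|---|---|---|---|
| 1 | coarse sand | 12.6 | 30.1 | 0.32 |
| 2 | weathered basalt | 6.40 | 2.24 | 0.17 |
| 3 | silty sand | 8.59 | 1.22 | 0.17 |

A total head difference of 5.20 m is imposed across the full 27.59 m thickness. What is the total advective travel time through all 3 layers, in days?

13.1

With flow normal to the layers, continuity requires the same specific discharge q through every layer.
Σ(b_i/K_i) = 12.6/30.1 + 6.40/2.24 + 8.59/1.22 = 10.32 d.
q = Δh / Σ(b_i/K_i) = 5.20 / 10.32 = 0.5040 m/day.
In each layer the seepage velocity is v_i = q/n_i, so the layer transit time is t_i = b_i·n_i / q:
  layer 1 (coarse sand): t_1 = 12.6 × 0.32 / 0.5040 = 7.999 d
  layer 2 (weathered basalt): t_2 = 6.40 × 0.17 / 0.5040 = 2.159 d
  layer 3 (silty sand): t_3 = 8.59 × 0.17 / 0.5040 = 2.897 d
Total t = Σ t_i = 13.06 days.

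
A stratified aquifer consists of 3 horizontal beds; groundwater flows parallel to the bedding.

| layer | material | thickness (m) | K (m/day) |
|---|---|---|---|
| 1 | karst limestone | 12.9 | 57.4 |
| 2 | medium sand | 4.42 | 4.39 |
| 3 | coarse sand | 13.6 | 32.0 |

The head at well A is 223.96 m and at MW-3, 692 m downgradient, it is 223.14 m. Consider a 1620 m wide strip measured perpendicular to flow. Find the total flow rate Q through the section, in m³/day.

Flow is parallel to layering, so each bed carries its own Darcy discharge and the transmissivities add.
Σ(K_i·b_i) = 57.4×12.9 + 4.39×4.42 + 32.0×13.6 = 1195 m²/day.
Hydraulic gradient i = (223.96 − 223.14) / 692 = 0.82 / 692 = 0.001185.
Q = Σ(K_i·b_i) · W · i = 1195 × 1620 × 0.001185 = 2294 m³/day.

2290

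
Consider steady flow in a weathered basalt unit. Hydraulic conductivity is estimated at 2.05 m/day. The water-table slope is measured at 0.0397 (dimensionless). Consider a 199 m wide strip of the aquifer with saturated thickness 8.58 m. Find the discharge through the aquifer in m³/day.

139

Cross-sectional area A = 199 × 8.58 = 1707 m².
Hydraulic gradient i = 0.0397.
Darcy's law: Q = K · A · i = 2.050 × 1707 × 0.03970 = 139.0 m³/day.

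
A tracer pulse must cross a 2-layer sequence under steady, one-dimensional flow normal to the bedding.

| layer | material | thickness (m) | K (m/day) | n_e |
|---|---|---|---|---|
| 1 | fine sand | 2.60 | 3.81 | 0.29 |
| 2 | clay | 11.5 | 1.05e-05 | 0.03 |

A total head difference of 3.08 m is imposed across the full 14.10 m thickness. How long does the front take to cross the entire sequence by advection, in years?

1070

With flow normal to the layers, continuity requires the same specific discharge q through every layer.
Σ(b_i/K_i) = 2.60/3.81 + 11.5/1.05e-05 = 1.095e+06 d.
q = Δh / Σ(b_i/K_i) = 3.08 / 1.095e+06 = 2.812e-06 m/day.
In each layer the seepage velocity is v_i = q/n_i, so the layer transit time is t_i = b_i·n_i / q:
  layer 1 (fine sand): t_1 = 2.60 × 0.29 / 2.812e-06 = 2.681e+05 d
  layer 2 (clay): t_2 = 11.5 × 0.03 / 2.812e-06 = 1.227e+05 d
Total t = Σ t_i = 3.908e+05 days = 1070 years.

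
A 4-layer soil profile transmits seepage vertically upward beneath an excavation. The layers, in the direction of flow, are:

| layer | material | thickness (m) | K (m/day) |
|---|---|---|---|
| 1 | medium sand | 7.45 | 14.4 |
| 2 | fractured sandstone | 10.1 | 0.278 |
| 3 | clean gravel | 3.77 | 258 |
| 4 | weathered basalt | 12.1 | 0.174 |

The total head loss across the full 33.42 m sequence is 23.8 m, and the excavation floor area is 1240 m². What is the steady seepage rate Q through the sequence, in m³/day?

277

Flow is perpendicular to layering, so the layers act in series and the equivalent K is the thickness-weighted harmonic mean.
Total thickness L = 7.45 + 10.1 + 3.77 + 12.1 = 33.42 m.
Σ(b_i/K_i) = 7.45/14.4 + 10.1/0.278 + 3.77/258 + 12.1/0.174 = 106.4 d.
K_eq = L / Σ(b_i/K_i) = 33.42 / 106.4 = 0.3141 m/day.
Q = K_eq · A · (Δh/L) = 0.3141 × 1240 × (23.8/33.42) = 277.4 m³/day.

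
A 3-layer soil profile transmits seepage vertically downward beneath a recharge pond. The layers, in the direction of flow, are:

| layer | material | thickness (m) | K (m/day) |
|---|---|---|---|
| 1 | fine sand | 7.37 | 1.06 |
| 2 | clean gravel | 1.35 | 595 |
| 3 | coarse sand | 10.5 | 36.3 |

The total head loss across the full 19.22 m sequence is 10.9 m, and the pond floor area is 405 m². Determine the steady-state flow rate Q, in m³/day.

609

Flow is perpendicular to layering, so the layers act in series and the equivalent K is the thickness-weighted harmonic mean.
Total thickness L = 7.37 + 1.35 + 10.5 = 19.22 m.
Σ(b_i/K_i) = 7.37/1.06 + 1.35/595 + 10.5/36.3 = 7.244 d.
K_eq = L / Σ(b_i/K_i) = 19.22 / 7.244 = 2.653 m/day.
Q = K_eq · A · (Δh/L) = 2.653 × 405 × (10.9/19.22) = 609.4 m³/day.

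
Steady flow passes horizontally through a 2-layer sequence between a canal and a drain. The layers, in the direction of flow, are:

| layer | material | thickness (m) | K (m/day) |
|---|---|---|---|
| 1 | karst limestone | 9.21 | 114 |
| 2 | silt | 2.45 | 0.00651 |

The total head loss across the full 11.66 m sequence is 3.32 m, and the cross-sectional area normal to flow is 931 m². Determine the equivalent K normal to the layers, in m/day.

0.0310

Flow is perpendicular to layering, so the layers act in series and the equivalent K is the thickness-weighted harmonic mean.
Total thickness L = 9.21 + 2.45 = 11.66 m.
Σ(b_i/K_i) = 9.21/114 + 2.45/0.00651 = 376.4 d.
K_eq = L / Σ(b_i/K_i) = 11.66 / 376.4 = 0.03098 m/day.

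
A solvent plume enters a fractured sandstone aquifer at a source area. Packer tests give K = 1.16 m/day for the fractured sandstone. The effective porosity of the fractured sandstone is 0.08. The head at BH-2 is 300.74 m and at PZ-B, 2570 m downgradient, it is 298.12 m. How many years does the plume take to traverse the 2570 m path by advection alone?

Hydraulic gradient i = (300.74 − 298.12) / 2570 = 2.62 / 2570 = 0.001019.
Darcy flux q = K · i = 1.160 × 0.001019 = 0.001183 m/day.
Seepage velocity v = q / n_e = 0.001183 / 0.08 = 0.01478 m/day.
Travel time t = L / v = 2570 / 0.01478 = 1.739e+05 days = 476.0 years.

476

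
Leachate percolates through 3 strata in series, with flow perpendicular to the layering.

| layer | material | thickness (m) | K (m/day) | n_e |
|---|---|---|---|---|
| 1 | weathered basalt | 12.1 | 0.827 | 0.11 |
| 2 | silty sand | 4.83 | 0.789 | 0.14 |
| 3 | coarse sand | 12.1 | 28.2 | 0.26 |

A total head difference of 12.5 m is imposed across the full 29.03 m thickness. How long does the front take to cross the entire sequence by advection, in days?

8.73

With flow normal to the layers, continuity requires the same specific discharge q through every layer.
Σ(b_i/K_i) = 12.1/0.827 + 4.83/0.789 + 12.1/28.2 = 21.18 d.
q = Δh / Σ(b_i/K_i) = 12.5 / 21.18 = 0.5901 m/day.
In each layer the seepage velocity is v_i = q/n_i, so the layer transit time is t_i = b_i·n_i / q:
  layer 1 (weathered basalt): t_1 = 12.1 × 0.11 / 0.5901 = 2.255 d
  layer 2 (silty sand): t_2 = 4.83 × 0.14 / 0.5901 = 1.146 d
  layer 3 (coarse sand): t_3 = 12.1 × 0.26 / 0.5901 = 5.331 d
Total t = Σ t_i = 8.732 days.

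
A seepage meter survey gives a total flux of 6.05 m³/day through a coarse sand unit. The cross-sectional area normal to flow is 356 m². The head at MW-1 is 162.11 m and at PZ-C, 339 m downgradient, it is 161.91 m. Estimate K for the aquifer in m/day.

28.8

Hydraulic gradient i = (162.11 − 161.91) / 339 = 0.2 / 339 = 0.0005900.
From Q = K·A·i, K = Q / (A·i) = 6.05 / (356.0 × 0.0005900) = 28.81 m/day.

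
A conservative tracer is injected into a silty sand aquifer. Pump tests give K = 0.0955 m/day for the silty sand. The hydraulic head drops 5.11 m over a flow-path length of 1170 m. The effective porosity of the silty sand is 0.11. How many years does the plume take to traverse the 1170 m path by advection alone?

Hydraulic gradient i = Δh / L = 5.11 / 1170 = 0.004368.
Darcy flux q = K · i = 0.09550 × 0.004368 = 0.0004171 m/day.
Seepage velocity v = q / n_e = 0.0004171 / 0.11 = 0.003792 m/day.
Travel time t = L / v = 1170 / 0.003792 = 3.086e+05 days = 844.8 years.

845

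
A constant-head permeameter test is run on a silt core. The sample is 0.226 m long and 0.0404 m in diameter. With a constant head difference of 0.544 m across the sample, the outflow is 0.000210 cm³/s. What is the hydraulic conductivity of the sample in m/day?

0.00588

Cross-sectional area A = π·(d/2)² = π × (0.0404/2)² = 0.001282 m².
Convert discharge: 0.000210 cm³/s = 2.100e-10 m³/s.
Darcy's law rearranged: K = Q·L / (A·Δh) = 2.100e-10 × 0.226 / (0.001282 × 0.544) = 6.806e-08 m/s = 0.005880 m/day.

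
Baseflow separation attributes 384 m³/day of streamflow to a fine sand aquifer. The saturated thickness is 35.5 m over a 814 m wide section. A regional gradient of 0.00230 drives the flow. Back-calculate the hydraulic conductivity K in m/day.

5.78

Cross-sectional area A = 814 × 35.5 = 28897 m².
Hydraulic gradient i = 0.00230.
From Q = K·A·i, K = Q / (A·i) = 384 / (28897 × 0.002300) = 5.778 m/day.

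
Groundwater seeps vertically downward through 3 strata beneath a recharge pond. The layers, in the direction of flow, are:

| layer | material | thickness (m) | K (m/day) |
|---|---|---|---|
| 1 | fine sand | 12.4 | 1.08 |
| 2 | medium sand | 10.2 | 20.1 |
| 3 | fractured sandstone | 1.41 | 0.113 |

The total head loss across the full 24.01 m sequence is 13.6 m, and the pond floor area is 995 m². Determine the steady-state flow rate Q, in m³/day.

Flow is perpendicular to layering, so the layers act in series and the equivalent K is the thickness-weighted harmonic mean.
Total thickness L = 12.4 + 10.2 + 1.41 = 24.01 m.
Σ(b_i/K_i) = 12.4/1.08 + 10.2/20.1 + 1.41/0.113 = 24.47 d.
K_eq = L / Σ(b_i/K_i) = 24.01 / 24.47 = 0.9813 m/day.
Q = K_eq · A · (Δh/L) = 0.9813 × 995 × (13.6/24.01) = 553.1 m³/day.

553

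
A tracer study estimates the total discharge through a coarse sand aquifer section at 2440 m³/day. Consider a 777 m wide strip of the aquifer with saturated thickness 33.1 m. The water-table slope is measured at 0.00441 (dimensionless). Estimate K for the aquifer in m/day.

21.5

Cross-sectional area A = 777 × 33.1 = 25719 m².
Hydraulic gradient i = 0.00441.
From Q = K·A·i, K = Q / (A·i) = 2440 / (25719 × 0.004410) = 21.51 m/day.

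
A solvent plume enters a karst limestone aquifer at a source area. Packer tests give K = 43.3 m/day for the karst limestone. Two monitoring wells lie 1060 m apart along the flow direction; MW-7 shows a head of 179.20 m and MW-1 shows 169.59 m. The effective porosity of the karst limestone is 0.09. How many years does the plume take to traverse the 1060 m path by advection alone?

Hydraulic gradient i = (179.20 − 169.59) / 1060 = 9.61 / 1060 = 0.009066.
Darcy flux q = K · i = 43.30 × 0.009066 = 0.3926 m/day.
Seepage velocity v = q / n_e = 0.3926 / 0.09 = 4.362 m/day.
Travel time t = L / v = 1060 / 4.362 = 243.0 days = 0.6654 years.

0.665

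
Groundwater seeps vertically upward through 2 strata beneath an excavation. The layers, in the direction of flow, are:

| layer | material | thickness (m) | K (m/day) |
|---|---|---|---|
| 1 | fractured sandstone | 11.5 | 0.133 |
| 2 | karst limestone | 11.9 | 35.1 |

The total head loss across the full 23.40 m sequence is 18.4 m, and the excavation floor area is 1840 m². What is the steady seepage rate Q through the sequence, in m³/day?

390

Flow is perpendicular to layering, so the layers act in series and the equivalent K is the thickness-weighted harmonic mean.
Total thickness L = 11.5 + 11.9 = 23.40 m.
Σ(b_i/K_i) = 11.5/0.133 + 11.9/35.1 = 86.81 d.
K_eq = L / Σ(b_i/K_i) = 23.40 / 86.81 = 0.2696 m/day.
Q = K_eq · A · (Δh/L) = 0.2696 × 1840 × (18.4/23.40) = 390.0 m³/day.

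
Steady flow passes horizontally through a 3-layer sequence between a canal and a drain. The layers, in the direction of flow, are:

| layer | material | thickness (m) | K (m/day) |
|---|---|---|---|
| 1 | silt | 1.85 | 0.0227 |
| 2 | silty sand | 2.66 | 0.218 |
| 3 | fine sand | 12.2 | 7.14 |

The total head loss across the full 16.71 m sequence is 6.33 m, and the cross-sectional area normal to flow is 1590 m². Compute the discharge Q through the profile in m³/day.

105

Flow is perpendicular to layering, so the layers act in series and the equivalent K is the thickness-weighted harmonic mean.
Total thickness L = 1.85 + 2.66 + 12.2 = 16.71 m.
Σ(b_i/K_i) = 1.85/0.0227 + 2.66/0.218 + 12.2/7.14 = 95.41 d.
K_eq = L / Σ(b_i/K_i) = 16.71 / 95.41 = 0.1751 m/day.
Q = K_eq · A · (Δh/L) = 0.1751 × 1590 × (6.33/16.71) = 105.5 m³/day.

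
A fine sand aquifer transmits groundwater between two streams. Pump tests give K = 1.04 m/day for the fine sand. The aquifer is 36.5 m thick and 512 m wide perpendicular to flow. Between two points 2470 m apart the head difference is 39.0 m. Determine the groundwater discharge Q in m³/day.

Cross-sectional area A = 512 × 36.5 = 18688 m².
Hydraulic gradient i = Δh / L = 39.0 / 2470 = 0.01579.
Darcy's law: Q = K · A · i = 1.040 × 18688 × 0.01579 = 306.9 m³/day.

307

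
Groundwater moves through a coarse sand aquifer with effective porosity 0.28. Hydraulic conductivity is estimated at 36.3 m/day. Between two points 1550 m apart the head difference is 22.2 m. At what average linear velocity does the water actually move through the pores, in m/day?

Hydraulic gradient i = Δh / L = 22.2 / 1550 = 0.01432.
Darcy flux q = K · i = 36.30 × 0.01432 = 0.5199 m/day.
Seepage velocity v = q / n_e = 0.5199 / 0.28 = 1.857 m/day.

1.86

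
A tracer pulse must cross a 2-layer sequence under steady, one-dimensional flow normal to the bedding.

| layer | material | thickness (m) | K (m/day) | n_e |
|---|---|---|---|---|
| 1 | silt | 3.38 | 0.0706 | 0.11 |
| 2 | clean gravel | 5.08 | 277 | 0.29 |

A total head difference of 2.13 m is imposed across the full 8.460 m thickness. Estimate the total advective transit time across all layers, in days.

With flow normal to the layers, continuity requires the same specific discharge q through every layer.
Σ(b_i/K_i) = 3.38/0.0706 + 5.08/277 = 47.89 d.
q = Δh / Σ(b_i/K_i) = 2.13 / 47.89 = 0.04447 m/day.
In each layer the seepage velocity is v_i = q/n_i, so the layer transit time is t_i = b_i·n_i / q:
  layer 1 (silt): t_1 = 3.38 × 0.11 / 0.04447 = 8.360 d
  layer 2 (clean gravel): t_2 = 5.08 × 0.29 / 0.04447 = 33.13 d
Total t = Σ t_i = 41.49 days.

41.5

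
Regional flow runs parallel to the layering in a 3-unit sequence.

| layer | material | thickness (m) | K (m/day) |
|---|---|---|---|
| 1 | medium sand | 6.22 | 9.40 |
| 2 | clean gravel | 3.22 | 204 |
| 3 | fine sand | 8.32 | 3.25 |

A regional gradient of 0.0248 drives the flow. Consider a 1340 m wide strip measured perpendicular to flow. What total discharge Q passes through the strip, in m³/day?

Flow is parallel to layering, so each bed carries its own Darcy discharge and the transmissivities add.
Σ(K_i·b_i) = 9.40×6.22 + 204×3.22 + 3.25×8.32 = 742.4 m²/day.
Hydraulic gradient i = 0.0248.
Q = Σ(K_i·b_i) · W · i = 742.4 × 1340 × 0.02480 = 24671 m³/day.

24700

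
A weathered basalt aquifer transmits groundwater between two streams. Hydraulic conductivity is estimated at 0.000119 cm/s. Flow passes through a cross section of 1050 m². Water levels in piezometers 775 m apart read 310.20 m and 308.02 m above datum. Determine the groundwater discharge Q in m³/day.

0.304

Convert K: 0.000119 cm/s × 864 = 0.1028 m/day.
Hydraulic gradient i = (310.20 − 308.02) / 775 = 2.18 / 775 = 0.002813.
Darcy's law: Q = K · A · i = 0.1028 × 1050 × 0.002813 = 0.3037 m³/day.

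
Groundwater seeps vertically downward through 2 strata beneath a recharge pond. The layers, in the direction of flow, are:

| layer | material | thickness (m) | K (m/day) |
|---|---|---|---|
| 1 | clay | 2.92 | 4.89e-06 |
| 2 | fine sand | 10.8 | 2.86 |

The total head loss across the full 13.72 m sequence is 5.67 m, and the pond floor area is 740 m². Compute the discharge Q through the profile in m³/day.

0.00703

Flow is perpendicular to layering, so the layers act in series and the equivalent K is the thickness-weighted harmonic mean.
Total thickness L = 2.92 + 10.8 = 13.72 m.
Σ(b_i/K_i) = 2.92/4.89e-06 + 10.8/2.86 = 5.971e+05 d.
K_eq = L / Σ(b_i/K_i) = 13.72 / 5.971e+05 = 2.298e-05 m/day.
Q = K_eq · A · (Δh/L) = 2.298e-05 × 740 × (5.67/13.72) = 0.007026 m³/day.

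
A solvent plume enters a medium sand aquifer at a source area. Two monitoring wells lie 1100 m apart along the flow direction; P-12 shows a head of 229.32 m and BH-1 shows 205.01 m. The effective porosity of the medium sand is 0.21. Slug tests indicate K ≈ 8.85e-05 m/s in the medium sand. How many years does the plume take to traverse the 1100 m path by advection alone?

Convert K: 8.85e-05 m/s × 86400 = 7.646 m/day.
Hydraulic gradient i = (229.32 − 205.01) / 1100 = 24.31 / 1100 = 0.02210.
Darcy flux q = K · i = 7.646 × 0.02210 = 0.1690 m/day.
Seepage velocity v = q / n_e = 0.1690 / 0.21 = 0.8047 m/day.
Travel time t = L / v = 1100 / 0.8047 = 1367 days = 3.743 years.

3.74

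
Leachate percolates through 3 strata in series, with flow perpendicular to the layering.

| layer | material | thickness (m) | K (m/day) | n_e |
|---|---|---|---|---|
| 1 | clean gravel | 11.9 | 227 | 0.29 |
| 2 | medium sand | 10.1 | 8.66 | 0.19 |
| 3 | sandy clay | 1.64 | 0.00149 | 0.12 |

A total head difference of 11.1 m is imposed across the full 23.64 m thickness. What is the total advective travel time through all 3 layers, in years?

With flow normal to the layers, continuity requires the same specific discharge q through every layer.
Σ(b_i/K_i) = 11.9/227 + 10.1/8.66 + 1.64/0.00149 = 1102 d.
q = Δh / Σ(b_i/K_i) = 11.1 / 1102 = 0.01007 m/day.
In each layer the seepage velocity is v_i = q/n_i, so the layer transit time is t_i = b_i·n_i / q:
  layer 1 (clean gravel): t_1 = 11.9 × 0.29 / 0.01007 = 342.6 d
  layer 2 (medium sand): t_2 = 10.1 × 0.19 / 0.01007 = 190.5 d
  layer 3 (sandy clay): t_3 = 1.64 × 0.12 / 0.01007 = 19.54 d
Total t = Σ t_i = 552.6 days = 1.513 years.

1.51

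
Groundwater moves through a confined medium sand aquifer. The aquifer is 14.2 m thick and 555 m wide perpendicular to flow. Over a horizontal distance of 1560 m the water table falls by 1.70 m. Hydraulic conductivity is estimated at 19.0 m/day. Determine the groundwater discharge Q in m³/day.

163

Cross-sectional area A = 555 × 14.2 = 7881 m².
Hydraulic gradient i = Δh / L = 1.70 / 1560 = 0.001090.
Darcy's law: Q = K · A · i = 19.00 × 7881 × 0.001090 = 163.2 m³/day.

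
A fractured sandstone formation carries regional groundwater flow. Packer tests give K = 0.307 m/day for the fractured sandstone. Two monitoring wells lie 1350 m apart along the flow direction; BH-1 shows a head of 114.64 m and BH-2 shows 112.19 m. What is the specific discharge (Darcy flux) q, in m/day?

0.000557

Hydraulic gradient i = (114.64 − 112.19) / 1350 = 2.45 / 1350 = 0.001815.
Specific discharge q = K · i = 0.3070 × 0.001815 = 0.0005571 m/day.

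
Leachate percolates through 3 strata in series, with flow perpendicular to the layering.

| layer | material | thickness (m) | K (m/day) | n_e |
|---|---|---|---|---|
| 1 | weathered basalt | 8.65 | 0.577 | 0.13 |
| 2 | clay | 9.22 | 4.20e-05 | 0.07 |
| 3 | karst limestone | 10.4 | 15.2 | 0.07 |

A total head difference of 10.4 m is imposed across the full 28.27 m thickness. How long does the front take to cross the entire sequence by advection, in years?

With flow normal to the layers, continuity requires the same specific discharge q through every layer.
Σ(b_i/K_i) = 8.65/0.577 + 9.22/4.20e-05 + 10.4/15.2 = 2.195e+05 d.
q = Δh / Σ(b_i/K_i) = 10.4 / 2.195e+05 = 4.737e-05 m/day.
In each layer the seepage velocity is v_i = q/n_i, so the layer transit time is t_i = b_i·n_i / q:
  layer 1 (weathered basalt): t_1 = 8.65 × 0.13 / 4.737e-05 = 23738 d
  layer 2 (clay): t_2 = 9.22 × 0.07 / 4.737e-05 = 13624 d
  layer 3 (karst limestone): t_3 = 10.4 × 0.07 / 4.737e-05 = 15368 d
Total t = Σ t_i = 52730 days = 144.4 years.

144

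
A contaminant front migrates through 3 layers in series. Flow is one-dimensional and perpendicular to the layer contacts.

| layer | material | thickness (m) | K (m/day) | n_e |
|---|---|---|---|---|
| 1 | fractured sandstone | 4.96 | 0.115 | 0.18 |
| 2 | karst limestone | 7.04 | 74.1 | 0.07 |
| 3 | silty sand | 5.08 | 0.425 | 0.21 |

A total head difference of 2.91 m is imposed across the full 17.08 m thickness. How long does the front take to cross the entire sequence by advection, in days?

46.5

With flow normal to the layers, continuity requires the same specific discharge q through every layer.
Σ(b_i/K_i) = 4.96/0.115 + 7.04/74.1 + 5.08/0.425 = 55.18 d.
q = Δh / Σ(b_i/K_i) = 2.91 / 55.18 = 0.05274 m/day.
In each layer the seepage velocity is v_i = q/n_i, so the layer transit time is t_i = b_i·n_i / q:
  layer 1 (fractured sandstone): t_1 = 4.96 × 0.18 / 0.05274 = 16.93 d
  layer 2 (karst limestone): t_2 = 7.04 × 0.07 / 0.05274 = 9.344 d
  layer 3 (silty sand): t_3 = 5.08 × 0.21 / 0.05274 = 20.23 d
Total t = Σ t_i = 46.50 days.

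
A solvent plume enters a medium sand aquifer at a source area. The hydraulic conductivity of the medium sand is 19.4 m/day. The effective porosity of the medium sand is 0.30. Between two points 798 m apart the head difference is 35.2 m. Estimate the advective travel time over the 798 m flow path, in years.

Hydraulic gradient i = Δh / L = 35.2 / 798 = 0.04411.
Darcy flux q = K · i = 19.40 × 0.04411 = 0.8557 m/day.
Seepage velocity v = q / n_e = 0.8557 / 0.30 = 2.852 m/day.
Travel time t = L / v = 798 / 2.852 = 279.8 days = 0.7659 years.

0.766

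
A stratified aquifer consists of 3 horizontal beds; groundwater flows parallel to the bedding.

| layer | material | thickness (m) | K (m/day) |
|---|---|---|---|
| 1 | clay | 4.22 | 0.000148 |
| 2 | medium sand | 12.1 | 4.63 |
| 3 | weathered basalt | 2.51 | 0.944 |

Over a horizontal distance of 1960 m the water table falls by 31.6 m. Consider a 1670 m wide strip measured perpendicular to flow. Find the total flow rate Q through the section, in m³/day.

Flow is parallel to layering, so each bed carries its own Darcy discharge and the transmissivities add.
Σ(K_i·b_i) = 0.000148×4.22 + 4.63×12.1 + 0.944×2.51 = 58.39 m²/day.
Hydraulic gradient i = Δh / L = 31.6 / 1960 = 0.01612.
Q = Σ(K_i·b_i) · W · i = 58.39 × 1670 × 0.01612 = 1572 m³/day.

1570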